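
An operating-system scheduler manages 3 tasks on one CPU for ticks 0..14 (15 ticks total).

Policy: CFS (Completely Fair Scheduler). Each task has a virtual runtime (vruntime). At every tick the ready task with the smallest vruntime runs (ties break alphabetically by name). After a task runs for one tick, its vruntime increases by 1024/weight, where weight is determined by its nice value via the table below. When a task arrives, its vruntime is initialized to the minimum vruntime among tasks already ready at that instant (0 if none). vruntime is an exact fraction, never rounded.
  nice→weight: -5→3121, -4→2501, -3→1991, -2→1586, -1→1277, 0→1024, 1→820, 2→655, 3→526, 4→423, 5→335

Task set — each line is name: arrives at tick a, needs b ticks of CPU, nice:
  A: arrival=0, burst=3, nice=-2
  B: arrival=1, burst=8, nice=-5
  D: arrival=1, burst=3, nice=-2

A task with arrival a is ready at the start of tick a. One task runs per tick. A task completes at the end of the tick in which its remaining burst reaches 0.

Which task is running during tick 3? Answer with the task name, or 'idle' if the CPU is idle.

t=0: vr[A=0] → run A
t=1: vr[A=512/793 B=512/793 D=512/793] → run A
t=2: vr[A=1024/793 B=512/793 D=512/793] → run B
t=3: vr[A=1024/793 B=2409984/2474953 D=512/793] → run D
t=4: vr[A=1024/793 B=2409984/2474953 D=1024/793] → run B
t=5: vr[A=1024/793 B=3222016/2474953 D=1024/793] → run A
t=6: vr[B=3222016/2474953 D=1024/793] → run D
t=7: vr[B=3222016/2474953 D=1536/793] → run B
t=8: vr[B=4034048/2474953 D=1536/793] → run B
t=9: vr[B=4846080/2474953 D=1536/793] → run D
t=10: vr[B=4846080/2474953] → run B
t=11: vr[B=5658112/2474953] → run B
t=12: vr[B=6470144/2474953] → run B
t=13: vr[B=7282176/2474953] → run B
t=14: (idle)

running at tick 3 = D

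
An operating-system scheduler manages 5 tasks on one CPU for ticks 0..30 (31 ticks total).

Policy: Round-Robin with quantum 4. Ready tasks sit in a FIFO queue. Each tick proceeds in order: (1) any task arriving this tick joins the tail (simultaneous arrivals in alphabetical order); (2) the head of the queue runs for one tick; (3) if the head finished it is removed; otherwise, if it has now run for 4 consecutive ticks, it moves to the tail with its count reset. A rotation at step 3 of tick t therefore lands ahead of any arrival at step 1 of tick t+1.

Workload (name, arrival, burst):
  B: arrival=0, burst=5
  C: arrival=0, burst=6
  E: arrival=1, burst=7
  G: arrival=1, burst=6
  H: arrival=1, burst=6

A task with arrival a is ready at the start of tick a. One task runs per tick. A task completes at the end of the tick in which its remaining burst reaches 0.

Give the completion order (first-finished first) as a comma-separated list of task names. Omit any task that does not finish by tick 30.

t=0: queue=[B,C] q_used=0 → run B
t=1: queue=[B,C,E,G,H] q_used=1 → run B
t=2: queue=[B,C,E,G,H] q_used=2 → run B
t=3: queue=[B,C,E,G,H] q_used=3 → run B
t=4: queue=[C,E,G,H,B] q_used=0 → run C
t=5: queue=[C,E,G,H,B] q_used=1 → run C
t=6: queue=[C,E,G,H,B] q_used=2 → run C
t=7: queue=[C,E,G,H,B] q_used=3 → run C
t=8: queue=[E,G,H,B,C] q_used=0 → run E
t=9: queue=[E,G,H,B,C] q_used=1 → run E
t=10: queue=[E,G,H,B,C] q_used=2 → run E
t=11: queue=[E,G,H,B,C] q_used=3 → run E
t=12: queue=[G,H,B,C,E] q_used=0 → run G
t=13: queue=[G,H,B,C,E] q_used=1 → run G
t=14: queue=[G,H,B,C,E] q_used=2 → run G
t=15: queue=[G,H,B,C,E] q_used=3 → run G
t=16: queue=[H,B,C,E,G] q_used=0 → run H
t=17: queue=[H,B,C,E,G] q_used=1 → run H
t=18: queue=[H,B,C,E,G] q_used=2 → run H
t=19: queue=[H,B,C,E,G] q_used=3 → run H
t=20: queue=[B,C,E,G,H] q_used=0 → run B
t=21: queue=[C,E,G,H] q_used=0 → run C
t=22: queue=[C,E,G,H] q_used=1 → run C
t=23: queue=[E,G,H] q_used=0 → run E
t=24: queue=[E,G,H] q_used=1 → run E
t=25: queue=[E,G,H] q_used=2 → run E
t=26: queue=[G,H] q_used=0 → run G
t=27: queue=[G,H] q_used=1 → run G
t=28: queue=[H] q_used=0 → run H
t=29: queue=[H] q_used=1 → run H
t=30: (idle)

completion order = B, C, E, G, H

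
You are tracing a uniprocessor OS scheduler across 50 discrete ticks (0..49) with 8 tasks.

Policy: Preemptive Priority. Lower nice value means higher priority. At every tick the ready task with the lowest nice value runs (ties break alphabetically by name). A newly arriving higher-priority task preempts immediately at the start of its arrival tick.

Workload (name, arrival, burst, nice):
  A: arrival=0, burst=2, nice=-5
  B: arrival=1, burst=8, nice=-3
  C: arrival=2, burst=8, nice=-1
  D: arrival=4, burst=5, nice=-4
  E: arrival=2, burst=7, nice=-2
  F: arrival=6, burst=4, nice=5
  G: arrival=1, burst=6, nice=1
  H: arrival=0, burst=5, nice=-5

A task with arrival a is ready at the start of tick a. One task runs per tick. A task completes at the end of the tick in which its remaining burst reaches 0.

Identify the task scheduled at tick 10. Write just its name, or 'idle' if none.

running at tick 10 = D

t=0: ready={A,H} → run A
t=1: ready={A,B,G,H} → run A
t=2: ready={B,C,E,G,H} → run H
t=3: ready={B,C,E,G,H} → run H
t=4: ready={B,C,D,E,G,H} → run H
t=5: ready={B,C,D,E,G,H} → run H
t=6: ready={B,C,D,E,F,G,H} → run H
t=7: ready={B,C,D,E,F,G} → run D
t=8: ready={B,C,D,E,F,G} → run D
t=9: ready={B,C,D,E,F,G} → run D
t=10: ready={B,C,D,E,F,G} → run D
t=11: ready={B,C,D,E,F,G} → run D
t=12: ready={B,C,E,F,G} → run B
t=13: ready={B,C,E,F,G} → run B
t=14: ready={B,C,E,F,G} → run B
t=15: ready={B,C,E,F,G} → run B
t=16: ready={B,C,E,F,G} → run B
t=17: ready={B,C,E,F,G} → run B
t=18: ready={B,C,E,F,G} → run B
t=19: ready={B,C,E,F,G} → run B
t=20: ready={C,E,F,G} → run E
t=21: ready={C,E,F,G} → run E
t=22: ready={C,E,F,G} → run E
t=23: ready={C,E,F,G} → run E
t=24: ready={C,E,F,G} → run E
t=25: ready={C,E,F,G} → run E
t=26: ready={C,E,F,G} → run E
t=27: ready={C,F,G} → run C
t=28: ready={C,F,G} → run C
t=29: ready={C,F,G} → run C
t=30: ready={C,F,G} → run C
t=31: ready={C,F,G} → run C
t=32: ready={C,F,G} → run C
t=33: ready={C,F,G} → run C
t=34: ready={C,F,G} → run C
t=35: ready={F,G} → run G
t=36: ready={F,G} → run G
t=37: ready={F,G} → run G
t=38: ready={F,G} → run G
t=39: ready={F,G} → run G
t=40: ready={F,G} → run G
t=41: ready={F} → run F
t=42: ready={F} → run F
t=43: ready={F} → run F
t=44: ready={F} → run F
t=45: (idle)
t=46: (idle)
t=47: (idle)
t=48: (idle)
t=49: (idle)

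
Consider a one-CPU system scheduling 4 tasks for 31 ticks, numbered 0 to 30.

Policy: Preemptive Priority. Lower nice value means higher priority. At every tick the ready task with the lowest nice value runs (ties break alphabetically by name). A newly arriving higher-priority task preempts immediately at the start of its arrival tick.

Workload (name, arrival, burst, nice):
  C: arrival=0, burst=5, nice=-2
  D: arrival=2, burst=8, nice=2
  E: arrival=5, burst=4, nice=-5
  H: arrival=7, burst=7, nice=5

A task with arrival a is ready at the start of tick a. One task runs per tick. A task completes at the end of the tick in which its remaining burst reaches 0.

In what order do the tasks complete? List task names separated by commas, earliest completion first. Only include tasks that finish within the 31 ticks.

completion order = C, E, D, H

t=0: ready={C} → run C
t=1: ready={C} → run C
t=2: ready={C,D} → run C
t=3: ready={C,D} → run C
t=4: ready={C,D} → run C
t=5: ready={D,E} → run E
t=6: ready={D,E} → run E
t=7: ready={D,E,H} → run E
t=8: ready={D,E,H} → run E
t=9: ready={D,H} → run D
t=10: ready={D,H} → run D
t=11: ready={D,H} → run D
t=12: ready={D,H} → run D
t=13: ready={D,H} → run D
t=14: ready={D,H} → run D
t=15: ready={D,H} → run D
t=16: ready={D,H} → run D
t=17: ready={H} → run H
t=18: ready={H} → run H
t=19: ready={H} → run H
t=20: ready={H} → run H
t=21: ready={H} → run H
t=22: ready={H} → run H
t=23: ready={H} → run H
t=24: (idle)
t=25: (idle)
t=26: (idle)
t=27: (idle)
t=28: (idle)
t=29: (idle)
t=30: (idle)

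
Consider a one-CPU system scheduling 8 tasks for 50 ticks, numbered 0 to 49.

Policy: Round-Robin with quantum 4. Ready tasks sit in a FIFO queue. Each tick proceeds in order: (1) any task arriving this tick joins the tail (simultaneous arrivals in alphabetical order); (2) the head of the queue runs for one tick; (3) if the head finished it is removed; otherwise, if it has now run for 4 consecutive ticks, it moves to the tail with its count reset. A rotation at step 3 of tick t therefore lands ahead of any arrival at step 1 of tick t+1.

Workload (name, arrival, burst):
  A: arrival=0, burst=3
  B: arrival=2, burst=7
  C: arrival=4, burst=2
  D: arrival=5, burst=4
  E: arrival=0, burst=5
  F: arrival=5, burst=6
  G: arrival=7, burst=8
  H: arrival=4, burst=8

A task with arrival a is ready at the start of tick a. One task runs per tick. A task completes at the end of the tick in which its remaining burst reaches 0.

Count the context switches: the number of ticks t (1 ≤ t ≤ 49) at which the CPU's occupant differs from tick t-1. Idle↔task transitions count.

context switches = 13

t=0: queue=[A,E] q_used=0 → run A
t=1: queue=[A,E] q_used=1 → run A
t=2: queue=[A,E,B] q_used=2 → run A
t=3: queue=[E,B] q_used=0 → run E
t=4: queue=[E,B,C,H] q_used=1 → run E
t=5: queue=[E,B,C,H,D,F] q_used=2 → run E
t=6: queue=[E,B,C,H,D,F] q_used=3 → run E
t=7: queue=[B,C,H,D,F,E,G] q_used=0 → run B
t=8: queue=[B,C,H,D,F,E,G] q_used=1 → run B
t=9: queue=[B,C,H,D,F,E,G] q_used=2 → run B
t=10: queue=[B,C,H,D,F,E,G] q_used=3 → run B
t=11: queue=[C,H,D,F,E,G,B] q_used=0 → run C
t=12: queue=[C,H,D,F,E,G,B] q_used=1 → run C
t=13: queue=[H,D,F,E,G,B] q_used=0 → run H
t=14: queue=[H,D,F,E,G,B] q_used=1 → run H
t=15: queue=[H,D,F,E,G,B] q_used=2 → run H
t=16: queue=[H,D,F,E,G,B] q_used=3 → run H
t=17: queue=[D,F,E,G,B,H] q_used=0 → run D
t=18: queue=[D,F,E,G,B,H] q_used=1 → run D
t=19: queue=[D,F,E,G,B,H] q_used=2 → run D
t=20: queue=[D,F,E,G,B,H] q_used=3 → run D
t=21: queue=[F,E,G,B,H] q_used=0 → run F
t=22: queue=[F,E,G,B,H] q_used=1 → run F
t=23: queue=[F,E,G,B,H] q_used=2 → run F
t=24: queue=[F,E,G,B,H] q_used=3 → run F
t=25: queue=[E,G,B,H,F] q_used=0 → run E
t=26: queue=[G,B,H,F] q_used=0 → run G
t=27: queue=[G,B,H,F] q_used=1 → run G
t=28: queue=[G,B,H,F] q_used=2 → run G
t=29: queue=[G,B,H,F] q_used=3 → run G
t=30: queue=[B,H,F,G] q_used=0 → run B
t=31: queue=[B,H,F,G] q_used=1 → run B
t=32: queue=[B,H,F,G] q_used=2 → run B
t=33: queue=[H,F,G] q_used=0 → run H
t=34: queue=[H,F,G] q_used=1 → run H
t=35: queue=[H,F,G] q_used=2 → run H
t=36: queue=[H,F,G] q_used=3 → run H
t=37: queue=[F,G] q_used=0 → run F
t=38: queue=[F,G] q_used=1 → run F
t=39: queue=[G] q_used=0 → run G
t=40: queue=[G] q_used=1 → run G
t=41: queue=[G] q_used=2 → run G
t=42: queue=[G] q_used=3 → run G
t=43: (idle)
t=44: (idle)
t=45: (idle)
t=46: (idle)
t=47: (idle)
t=48: (idle)
t=49: (idle)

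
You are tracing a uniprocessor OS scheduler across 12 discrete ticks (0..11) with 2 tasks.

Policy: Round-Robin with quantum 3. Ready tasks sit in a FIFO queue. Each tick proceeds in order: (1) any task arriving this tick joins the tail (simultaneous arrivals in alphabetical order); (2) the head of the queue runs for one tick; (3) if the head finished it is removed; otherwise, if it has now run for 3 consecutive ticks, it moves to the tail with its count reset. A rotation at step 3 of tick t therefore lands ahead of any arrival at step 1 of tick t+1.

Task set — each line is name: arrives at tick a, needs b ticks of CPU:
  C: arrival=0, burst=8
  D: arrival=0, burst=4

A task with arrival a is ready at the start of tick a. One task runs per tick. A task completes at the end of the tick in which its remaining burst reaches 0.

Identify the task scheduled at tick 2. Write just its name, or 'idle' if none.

running at tick 2 = C

t=0: queue=[C,D] q_used=0 → run C
t=1: queue=[C,D] q_used=1 → run C
t=2: queue=[C,D] q_used=2 → run C
t=3: queue=[D,C] q_used=0 → run D
t=4: queue=[D,C] q_used=1 → run D
t=5: queue=[D,C] q_used=2 → run D
t=6: queue=[C,D] q_used=0 → run C
t=7: queue=[C,D] q_used=1 → run C
t=8: queue=[C,D] q_used=2 → run C
t=9: queue=[D,C] q_used=0 → run D
t=10: queue=[C] q_used=0 → run C
t=11: queue=[C] q_used=1 → run C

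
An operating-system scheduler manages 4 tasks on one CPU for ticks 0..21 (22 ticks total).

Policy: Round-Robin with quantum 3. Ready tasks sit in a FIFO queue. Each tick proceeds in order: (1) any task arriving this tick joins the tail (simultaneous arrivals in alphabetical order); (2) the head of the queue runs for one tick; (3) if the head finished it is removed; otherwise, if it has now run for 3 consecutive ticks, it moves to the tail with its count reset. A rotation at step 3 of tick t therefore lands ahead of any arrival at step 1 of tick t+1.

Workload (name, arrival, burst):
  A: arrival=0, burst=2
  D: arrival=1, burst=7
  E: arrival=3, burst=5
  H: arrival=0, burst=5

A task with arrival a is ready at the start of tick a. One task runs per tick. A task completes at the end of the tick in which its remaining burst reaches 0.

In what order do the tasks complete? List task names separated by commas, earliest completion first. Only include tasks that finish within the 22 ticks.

t=0: queue=[A,H] q_used=0 → run A
t=1: queue=[A,H,D] q_used=1 → run A
t=2: queue=[H,D] q_used=0 → run H
t=3: queue=[H,D,E] q_used=1 → run H
t=4: queue=[H,D,E] q_used=2 → run H
t=5: queue=[D,E,H] q_used=0 → run D
t=6: queue=[D,E,H] q_used=1 → run D
t=7: queue=[D,E,H] q_used=2 → run D
t=8: queue=[E,H,D] q_used=0 → run E
t=9: queue=[E,H,D] q_used=1 → run E
t=10: queue=[E,H,D] q_used=2 → run E
t=11: queue=[H,D,E] q_used=0 → run H
t=12: queue=[H,D,E] q_used=1 → run H
t=13: queue=[D,E] q_used=0 → run D
t=14: queue=[D,E] q_used=1 → run D
t=15: queue=[D,E] q_used=2 → run D
t=16: queue=[E,D] q_used=0 → run E
t=17: queue=[E,D] q_used=1 → run E
t=18: queue=[D] q_used=0 → run D
t=19: (idle)
t=20: (idle)
t=21: (idle)

completion order = A, H, E, D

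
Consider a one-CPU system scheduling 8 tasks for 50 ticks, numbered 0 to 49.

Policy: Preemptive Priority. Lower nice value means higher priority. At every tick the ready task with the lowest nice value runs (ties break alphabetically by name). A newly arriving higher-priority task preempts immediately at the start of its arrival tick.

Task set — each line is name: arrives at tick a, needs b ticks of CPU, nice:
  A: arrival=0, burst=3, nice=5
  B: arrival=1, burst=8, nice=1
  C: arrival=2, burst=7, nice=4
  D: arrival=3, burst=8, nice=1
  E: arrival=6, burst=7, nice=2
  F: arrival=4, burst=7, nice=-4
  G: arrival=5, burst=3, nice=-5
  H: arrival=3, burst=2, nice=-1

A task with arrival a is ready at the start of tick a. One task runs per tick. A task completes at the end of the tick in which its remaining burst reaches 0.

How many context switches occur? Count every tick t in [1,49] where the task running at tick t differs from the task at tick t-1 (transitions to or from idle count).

context switches = 12

t=0: ready={A} → run A
t=1: ready={A,B} → run B
t=2: ready={A,B,C} → run B
t=3: ready={A,B,C,D,H} → run H
t=4: ready={A,B,C,D,F,H} → run F
t=5: ready={A,B,C,D,F,G,H} → run G
t=6: ready={A,B,C,D,E,F,G,H} → run G
t=7: ready={A,B,C,D,E,F,G,H} → run G
t=8: ready={A,B,C,D,E,F,H} → run F
t=9: ready={A,B,C,D,E,F,H} → run F
t=10: ready={A,B,C,D,E,F,H} → run F
t=11: ready={A,B,C,D,E,F,H} → run F
t=12: ready={A,B,C,D,E,F,H} → run F
t=13: ready={A,B,C,D,E,F,H} → run F
t=14: ready={A,B,C,D,E,H} → run H
t=15: ready={A,B,C,D,E} → run B
t=16: ready={A,B,C,D,E} → run B
t=17: ready={A,B,C,D,E} → run B
t=18: ready={A,B,C,D,E} → run B
t=19: ready={A,B,C,D,E} → run B
t=20: ready={A,B,C,D,E} → run B
t=21: ready={A,C,D,E} → run D
t=22: ready={A,C,D,E} → run D
t=23: ready={A,C,D,E} → run D
t=24: ready={A,C,D,E} → run D
t=25: ready={A,C,D,E} → run D
t=26: ready={A,C,D,E} → run D
t=27: ready={A,C,D,E} → run D
t=28: ready={A,C,D,E} → run D
t=29: ready={A,C,E} → run E
t=30: ready={A,C,E} → run E
t=31: ready={A,C,E} → run E
t=32: ready={A,C,E} → run E
t=33: ready={A,C,E} → run E
t=34: ready={A,C,E} → run E
t=35: ready={A,C,E} → run E
t=36: ready={A,C} → run C
t=37: ready={A,C} → run C
t=38: ready={A,C} → run C
t=39: ready={A,C} → run C
t=40: ready={A,C} → run C
t=41: ready={A,C} → run C
t=42: ready={A,C} → run C
t=43: ready={A} → run A
t=44: ready={A} → run A
t=45: (idle)
t=46: (idle)
t=47: (idle)
t=48: (idle)
t=49: (idle)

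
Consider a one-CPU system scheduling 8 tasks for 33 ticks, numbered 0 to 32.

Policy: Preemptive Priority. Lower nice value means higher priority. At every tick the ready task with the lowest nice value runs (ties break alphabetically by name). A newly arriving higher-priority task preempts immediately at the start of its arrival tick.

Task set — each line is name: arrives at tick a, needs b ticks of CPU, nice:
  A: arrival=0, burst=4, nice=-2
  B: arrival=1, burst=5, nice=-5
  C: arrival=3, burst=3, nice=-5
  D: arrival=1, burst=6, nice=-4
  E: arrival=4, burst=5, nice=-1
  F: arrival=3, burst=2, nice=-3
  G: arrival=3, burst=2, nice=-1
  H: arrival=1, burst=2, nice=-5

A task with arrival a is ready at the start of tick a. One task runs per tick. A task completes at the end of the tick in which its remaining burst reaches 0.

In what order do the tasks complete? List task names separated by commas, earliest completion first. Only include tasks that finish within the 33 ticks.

t=0: ready={A} → run A
t=1: ready={A,B,D,H} → run B
t=2: ready={A,B,D,H} → run B
t=3: ready={A,B,C,D,F,G,H} → run B
t=4: ready={A,B,C,D,E,F,G,H} → run B
t=5: ready={A,B,C,D,E,F,G,H} → run B
t=6: ready={A,C,D,E,F,G,H} → run C
t=7: ready={A,C,D,E,F,G,H} → run C
t=8: ready={A,C,D,E,F,G,H} → run C
t=9: ready={A,D,E,F,G,H} → run H
t=10: ready={A,D,E,F,G,H} → run H
t=11: ready={A,D,E,F,G} → run D
t=12: ready={A,D,E,F,G} → run D
t=13: ready={A,D,E,F,G} → run D
t=14: ready={A,D,E,F,G} → run D
t=15: ready={A,D,E,F,G} → run D
t=16: ready={A,D,E,F,G} → run D
t=17: ready={A,E,F,G} → run F
t=18: ready={A,E,F,G} → run F
t=19: ready={A,E,G} → run A
t=20: ready={A,E,G} → run A
t=21: ready={A,E,G} → run A
t=22: ready={E,G} → run E
t=23: ready={E,G} → run E
t=24: ready={E,G} → run E
t=25: ready={E,G} → run E
t=26: ready={E,G} → run E
t=27: ready={G} → run G
t=28: ready={G} → run G
t=29: (idle)
t=30: (idle)
t=31: (idle)
t=32: (idle)

completion order = B, C, H, D, F, A, E, G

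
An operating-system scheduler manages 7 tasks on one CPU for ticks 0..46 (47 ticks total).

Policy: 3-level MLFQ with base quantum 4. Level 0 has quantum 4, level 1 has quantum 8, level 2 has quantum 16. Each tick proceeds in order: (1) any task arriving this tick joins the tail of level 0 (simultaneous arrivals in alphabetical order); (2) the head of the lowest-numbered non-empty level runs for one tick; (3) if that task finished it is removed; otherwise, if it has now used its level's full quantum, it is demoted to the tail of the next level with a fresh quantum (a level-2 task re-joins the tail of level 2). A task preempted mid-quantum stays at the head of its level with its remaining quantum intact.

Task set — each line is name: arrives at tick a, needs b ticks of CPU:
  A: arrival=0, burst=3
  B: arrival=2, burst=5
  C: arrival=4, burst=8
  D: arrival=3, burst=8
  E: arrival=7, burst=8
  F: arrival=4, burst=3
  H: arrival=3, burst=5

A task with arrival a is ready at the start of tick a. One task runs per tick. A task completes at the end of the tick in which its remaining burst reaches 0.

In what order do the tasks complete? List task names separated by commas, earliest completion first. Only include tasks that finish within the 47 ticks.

t=0: L0/L1/L2 = A/-/- → run A
t=1: L0/L1/L2 = A/-/- → run A
t=2: L0/L1/L2 = AB/-/- → run A
t=3: L0/L1/L2 = BDH/-/- → run B
t=4: L0/L1/L2 = BDHCF/-/- → run B
t=5: L0/L1/L2 = BDHCF/-/- → run B
t=6: L0/L1/L2 = BDHCF/-/- → run B
t=7: L0/L1/L2 = DHCFE/B/- → run D
t=8: L0/L1/L2 = DHCFE/B/- → run D
t=9: L0/L1/L2 = DHCFE/B/- → run D
t=10: L0/L1/L2 = DHCFE/B/- → run D
t=11: L0/L1/L2 = HCFE/BD/- → run H
t=12: L0/L1/L2 = HCFE/BD/- → run H
t=13: L0/L1/L2 = HCFE/BD/- → run H
t=14: L0/L1/L2 = HCFE/BD/- → run H
t=15: L0/L1/L2 = CFE/BDH/- → run C
t=16: L0/L1/L2 = CFE/BDH/- → run C
t=17: L0/L1/L2 = CFE/BDH/- → run C
t=18: L0/L1/L2 = CFE/BDH/- → run C
t=19: L0/L1/L2 = FE/BDHC/- → run F
t=20: L0/L1/L2 = FE/BDHC/- → run F
t=21: L0/L1/L2 = FE/BDHC/- → run F
t=22: L0/L1/L2 = E/BDHC/- → run E
t=23: L0/L1/L2 = E/BDHC/- → run E
t=24: L0/L1/L2 = E/BDHC/- → run E
t=25: L0/L1/L2 = E/BDHC/- → run E
t=26: L0/L1/L2 = -/BDHCE/- → run B
t=27: L0/L1/L2 = -/DHCE/- → run D
t=28: L0/L1/L2 = -/DHCE/- → run D
t=29: L0/L1/L2 = -/DHCE/- → run D
t=30: L0/L1/L2 = -/DHCE/- → run D
t=31: L0/L1/L2 = -/HCE/- → run H
t=32: L0/L1/L2 = -/CE/- → run C
t=33: L0/L1/L2 = -/CE/- → run C
t=34: L0/L1/L2 = -/CE/- → run C
t=35: L0/L1/L2 = -/CE/- → run C
t=36: L0/L1/L2 = -/E/- → run E
t=37: L0/L1/L2 = -/E/- → run E
t=38: L0/L1/L2 = -/E/- → run E
t=39: L0/L1/L2 = -/E/- → run E
t=40: (idle)
t=41: (idle)
t=42: (idle)
t=43: (idle)
t=44: (idle)
t=45: (idle)
t=46: (idle)

completion order = A, F, B, D, H, C, E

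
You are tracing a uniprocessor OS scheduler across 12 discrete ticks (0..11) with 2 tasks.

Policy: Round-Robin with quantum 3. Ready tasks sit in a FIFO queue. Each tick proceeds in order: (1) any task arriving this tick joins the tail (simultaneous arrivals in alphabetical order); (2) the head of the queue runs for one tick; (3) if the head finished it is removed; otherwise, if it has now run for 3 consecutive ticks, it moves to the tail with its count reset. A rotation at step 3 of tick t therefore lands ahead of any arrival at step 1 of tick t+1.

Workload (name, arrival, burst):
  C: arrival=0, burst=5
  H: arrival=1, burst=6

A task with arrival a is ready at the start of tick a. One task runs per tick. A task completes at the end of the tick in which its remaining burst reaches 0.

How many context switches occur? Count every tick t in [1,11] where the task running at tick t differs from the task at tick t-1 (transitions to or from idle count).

context switches = 4

t=0: queue=[C] q_used=0 → run C
t=1: queue=[C,H] q_used=1 → run C
t=2: queue=[C,H] q_used=2 → run C
t=3: queue=[H,C] q_used=0 → run H
t=4: queue=[H,C] q_used=1 → run H
t=5: queue=[H,C] q_used=2 → run H
t=6: queue=[C,H] q_used=0 → run C
t=7: queue=[C,H] q_used=1 → run C
t=8: queue=[H] q_used=0 → run H
t=9: queue=[H] q_used=1 → run H
t=10: queue=[H] q_used=2 → run H
t=11: (idle)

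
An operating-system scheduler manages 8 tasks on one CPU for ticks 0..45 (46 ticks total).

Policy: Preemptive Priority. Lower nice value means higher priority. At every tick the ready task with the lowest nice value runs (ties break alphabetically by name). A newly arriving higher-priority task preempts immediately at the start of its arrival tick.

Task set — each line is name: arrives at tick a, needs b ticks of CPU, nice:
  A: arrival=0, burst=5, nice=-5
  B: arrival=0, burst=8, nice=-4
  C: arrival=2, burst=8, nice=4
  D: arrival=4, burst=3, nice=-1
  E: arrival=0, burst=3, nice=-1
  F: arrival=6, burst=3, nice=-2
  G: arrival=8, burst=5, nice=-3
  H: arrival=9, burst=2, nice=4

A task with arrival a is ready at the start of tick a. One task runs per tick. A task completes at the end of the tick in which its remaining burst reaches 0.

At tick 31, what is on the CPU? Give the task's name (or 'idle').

running at tick 31 = C

t=0: ready={A,B,E} → run A
t=1: ready={A,B,E} → run A
t=2: ready={A,B,C,E} → run A
t=3: ready={A,B,C,E} → run A
t=4: ready={A,B,C,D,E} → run A
t=5: ready={B,C,D,E} → run B
t=6: ready={B,C,D,E,F} → run B
t=7: ready={B,C,D,E,F} → run B
t=8: ready={B,C,D,E,F,G} → run B
t=9: ready={B,C,D,E,F,G,H} → run B
t=10: ready={B,C,D,E,F,G,H} → run B
t=11: ready={B,C,D,E,F,G,H} → run B
t=12: ready={B,C,D,E,F,G,H} → run B
t=13: ready={C,D,E,F,G,H} → run G
t=14: ready={C,D,E,F,G,H} → run G
t=15: ready={C,D,E,F,G,H} → run G
t=16: ready={C,D,E,F,G,H} → run G
t=17: ready={C,D,E,F,G,H} → run G
t=18: ready={C,D,E,F,H} → run F
t=19: ready={C,D,E,F,H} → run F
t=20: ready={C,D,E,F,H} → run F
t=21: ready={C,D,E,H} → run D
t=22: ready={C,D,E,H} → run D
t=23: ready={C,D,E,H} → run D
t=24: ready={C,E,H} → run E
t=25: ready={C,E,H} → run E
t=26: ready={C,E,H} → run E
t=27: ready={C,H} → run C
t=28: ready={C,H} → run C
t=29: ready={C,H} → run C
t=30: ready={C,H} → run C
t=31: ready={C,H} → run C
t=32: ready={C,H} → run C
t=33: ready={C,H} → run C
t=34: ready={C,H} → run C
t=35: ready={H} → run H
t=36: ready={H} → run H
t=37: (idle)
t=38: (idle)
t=39: (idle)
t=40: (idle)
t=41: (idle)
t=42: (idle)
t=43: (idle)
t=44: (idle)
t=45: (idle)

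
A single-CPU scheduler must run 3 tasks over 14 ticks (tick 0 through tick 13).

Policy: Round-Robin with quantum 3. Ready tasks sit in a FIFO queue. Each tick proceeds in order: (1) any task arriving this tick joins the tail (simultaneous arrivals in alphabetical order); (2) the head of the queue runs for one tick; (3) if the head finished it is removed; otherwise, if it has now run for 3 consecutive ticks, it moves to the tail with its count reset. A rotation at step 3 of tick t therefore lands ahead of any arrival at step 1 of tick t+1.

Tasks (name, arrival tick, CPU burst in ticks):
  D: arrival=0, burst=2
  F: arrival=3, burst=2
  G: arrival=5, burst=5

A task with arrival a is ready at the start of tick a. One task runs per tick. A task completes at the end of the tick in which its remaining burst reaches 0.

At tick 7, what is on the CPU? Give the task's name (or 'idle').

running at tick 7 = G

t=0: queue=[D] q_used=0 → run D
t=1: queue=[D] q_used=1 → run D
t=2: (idle)
t=3: queue=[F] q_used=0 → run F
t=4: queue=[F] q_used=1 → run F
t=5: queue=[G] q_used=0 → run G
t=6: queue=[G] q_used=1 → run G
t=7: queue=[G] q_used=2 → run G
t=8: queue=[G] q_used=0 → run G
t=9: queue=[G] q_used=1 → run G
t=10: (idle)
t=11: (idle)
t=12: (idle)
t=13: (idle)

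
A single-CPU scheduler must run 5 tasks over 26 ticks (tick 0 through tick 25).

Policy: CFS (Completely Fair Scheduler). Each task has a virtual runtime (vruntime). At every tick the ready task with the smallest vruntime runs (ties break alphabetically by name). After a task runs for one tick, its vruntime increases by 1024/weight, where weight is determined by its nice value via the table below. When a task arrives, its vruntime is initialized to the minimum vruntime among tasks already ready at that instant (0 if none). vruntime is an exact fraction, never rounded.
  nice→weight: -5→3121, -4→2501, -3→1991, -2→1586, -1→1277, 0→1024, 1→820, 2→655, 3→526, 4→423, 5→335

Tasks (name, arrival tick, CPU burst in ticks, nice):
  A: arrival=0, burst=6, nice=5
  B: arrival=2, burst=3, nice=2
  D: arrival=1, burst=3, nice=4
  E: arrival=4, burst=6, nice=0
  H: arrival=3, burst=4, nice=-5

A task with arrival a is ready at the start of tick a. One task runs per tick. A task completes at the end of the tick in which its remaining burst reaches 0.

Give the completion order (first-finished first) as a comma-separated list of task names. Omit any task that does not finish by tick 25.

t=0: vr[A=0] → run A
t=1: vr[A=1024/335 D=1024/335] → run A
t=2: vr[A=2048/335 B=1024/335 D=1024/335] → run B
t=3: vr[A=2048/335 B=202752/43885 D=1024/335 H=1024/335] → run D
t=4: vr[A=2048/335 B=202752/43885 D=776192/141705 E=1024/335 H=1024/335] → run E
t=5: vr[A=2048/335 B=202752/43885 D=776192/141705 E=1359/335 H=1024/335] → run H
t=6: vr[A=2048/335 B=202752/43885 D=776192/141705 E=1359/335 H=3538944/1045535] → run H
t=7: vr[A=2048/335 B=202752/43885 D=776192/141705 E=1359/335 H=3881984/1045535] → run H
t=8: vr[A=2048/335 B=202752/43885 D=776192/141705 E=1359/335 H=4225024/1045535] → run H
t=9: vr[A=2048/335 B=202752/43885 D=776192/141705 E=1359/335] → run E
t=10: vr[A=2048/335 B=202752/43885 D=776192/141705 E=1694/335] → run B
t=11: vr[A=2048/335 B=54272/8777 D=776192/141705 E=1694/335] → run E
t=12: vr[A=2048/335 B=54272/8777 D=776192/141705 E=2029/335] → run D
t=13: vr[A=2048/335 B=54272/8777 D=1119232/141705 E=2029/335] → run E
t=14: vr[A=2048/335 B=54272/8777 D=1119232/141705 E=2364/335] → run A
t=15: vr[A=3072/335 B=54272/8777 D=1119232/141705 E=2364/335] → run B
t=16: vr[A=3072/335 D=1119232/141705 E=2364/335] → run E
t=17: vr[A=3072/335 D=1119232/141705 E=2699/335] → run D
t=18: vr[A=3072/335 E=2699/335] → run E
t=19: vr[A=3072/335] → run A
t=20: vr[A=4096/335] → run A
t=21: vr[A=1024/67] → run A
t=22: (idle)
t=23: (idle)
t=24: (idle)
t=25: (idle)

completion order = H, B, D, E, A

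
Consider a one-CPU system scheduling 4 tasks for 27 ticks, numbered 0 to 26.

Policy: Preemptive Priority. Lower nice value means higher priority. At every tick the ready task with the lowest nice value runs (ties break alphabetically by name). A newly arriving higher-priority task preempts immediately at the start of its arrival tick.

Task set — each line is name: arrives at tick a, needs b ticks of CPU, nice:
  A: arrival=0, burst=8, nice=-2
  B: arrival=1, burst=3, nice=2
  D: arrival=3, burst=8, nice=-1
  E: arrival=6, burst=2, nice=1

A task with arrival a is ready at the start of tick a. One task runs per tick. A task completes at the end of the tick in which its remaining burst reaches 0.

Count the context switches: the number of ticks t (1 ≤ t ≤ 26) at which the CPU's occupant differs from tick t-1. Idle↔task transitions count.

context switches = 4

t=0: ready={A} → run A
t=1: ready={A,B} → run A
t=2: ready={A,B} → run A
t=3: ready={A,B,D} → run A
t=4: ready={A,B,D} → run A
t=5: ready={A,B,D} → run A
t=6: ready={A,B,D,E} → run A
t=7: ready={A,B,D,E} → run A
t=8: ready={B,D,E} → run D
t=9: ready={B,D,E} → run D
t=10: ready={B,D,E} → run D
t=11: ready={B,D,E} → run D
t=12: ready={B,D,E} → run D
t=13: ready={B,D,E} → run D
t=14: ready={B,D,E} → run D
t=15: ready={B,D,E} → run D
t=16: ready={B,E} → run E
t=17: ready={B,E} → run E
t=18: ready={B} → run B
t=19: ready={B} → run B
t=20: ready={B} → run B
t=21: (idle)
t=22: (idle)
t=23: (idle)
t=24: (idle)
t=25: (idle)
t=26: (idle)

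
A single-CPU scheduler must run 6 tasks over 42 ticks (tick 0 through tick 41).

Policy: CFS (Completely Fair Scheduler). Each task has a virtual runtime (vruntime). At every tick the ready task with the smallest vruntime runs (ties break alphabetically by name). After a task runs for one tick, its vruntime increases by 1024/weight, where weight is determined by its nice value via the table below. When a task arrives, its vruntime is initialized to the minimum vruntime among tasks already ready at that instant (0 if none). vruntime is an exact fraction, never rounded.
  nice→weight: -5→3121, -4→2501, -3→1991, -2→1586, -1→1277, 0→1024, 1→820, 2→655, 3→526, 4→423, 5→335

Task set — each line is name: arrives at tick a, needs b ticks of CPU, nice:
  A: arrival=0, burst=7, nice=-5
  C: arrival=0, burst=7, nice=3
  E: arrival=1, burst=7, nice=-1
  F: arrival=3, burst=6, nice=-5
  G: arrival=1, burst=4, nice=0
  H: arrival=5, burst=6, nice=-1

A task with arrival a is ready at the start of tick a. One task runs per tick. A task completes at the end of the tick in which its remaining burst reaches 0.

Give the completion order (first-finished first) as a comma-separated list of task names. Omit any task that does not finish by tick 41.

t=0: vr[A=0 C=0] → run A
t=1: vr[A=1024/3121 C=0 E=0 G=0] → run C
t=2: vr[A=1024/3121 C=512/263 E=0 G=0] → run E
t=3: vr[A=1024/3121 C=512/263 E=1024/1277 F=0 G=0] → run F
t=4: vr[A=1024/3121 C=512/263 E=1024/1277 F=1024/3121 G=0] → run G
t=5: vr[A=1024/3121 C=512/263 E=1024/1277 F=1024/3121 G=1 H=1024/3121] → run A
t=6: vr[A=2048/3121 C=512/263 E=1024/1277 F=1024/3121 G=1 H=1024/3121] → run F
t=7: vr[A=2048/3121 C=512/263 E=1024/1277 F=2048/3121 G=1 H=1024/3121] → run H
t=8: vr[A=2048/3121 C=512/263 E=1024/1277 F=2048/3121 G=1 H=4503552/3985517] → run A
t=9: vr[A=3072/3121 C=512/263 E=1024/1277 F=2048/3121 G=1 H=4503552/3985517] → run F
t=10: vr[A=3072/3121 C=512/263 E=1024/1277 F=3072/3121 G=1 H=4503552/3985517] → run E
t=11: vr[A=3072/3121 C=512/263 E=2048/1277 F=3072/3121 G=1 H=4503552/3985517] → run A
t=12: vr[A=4096/3121 C=512/263 E=2048/1277 F=3072/3121 G=1 H=4503552/3985517] → run F
t=13: vr[A=4096/3121 C=512/263 E=2048/1277 F=4096/3121 G=1 H=4503552/3985517] → run G
t=14: vr[A=4096/3121 C=512/263 E=2048/1277 F=4096/3121 G=2 H=4503552/3985517] → run H
t=15: vr[A=4096/3121 C=512/263 E=2048/1277 F=4096/3121 G=2 H=7699456/3985517] → run A
t=16: vr[A=5120/3121 C=512/263 E=2048/1277 F=4096/3121 G=2 H=7699456/3985517] → run F
t=17: vr[A=5120/3121 C=512/263 E=2048/1277 F=5120/3121 G=2 H=7699456/3985517] → run E
t=18: vr[A=5120/3121 C=512/263 E=3072/1277 F=5120/3121 G=2 H=7699456/3985517] → run A
t=19: vr[A=6144/3121 C=512/263 E=3072/1277 F=5120/3121 G=2 H=7699456/3985517] → run F
t=20: vr[A=6144/3121 C=512/263 E=3072/1277 G=2 H=7699456/3985517] → run H
t=21: vr[A=6144/3121 C=512/263 E=3072/1277 G=2 H=10895360/3985517] → run C
t=22: vr[A=6144/3121 C=1024/263 E=3072/1277 G=2 H=10895360/3985517] → run A
t=23: vr[C=1024/263 E=3072/1277 G=2 H=10895360/3985517] → run G
t=24: vr[C=1024/263 E=3072/1277 G=3 H=10895360/3985517] → run E
t=25: vr[C=1024/263 E=4096/1277 G=3 H=10895360/3985517] → run H
t=26: vr[C=1024/263 E=4096/1277 G=3 H=14091264/3985517] → run G
t=27: vr[C=1024/263 E=4096/1277 H=14091264/3985517] → run E
t=28: vr[C=1024/263 E=5120/1277 H=14091264/3985517] → run H
t=29: vr[C=1024/263 E=5120/1277 H=17287168/3985517] → run C
t=30: vr[C=1536/263 E=5120/1277 H=17287168/3985517] → run E
t=31: vr[C=1536/263 E=6144/1277 H=17287168/3985517] → run H
t=32: vr[C=1536/263 E=6144/1277] → run E
t=33: vr[C=1536/263] → run C
t=34: vr[C=2048/263] → run C
t=35: vr[C=2560/263] → run C
t=36: vr[C=3072/263] → run C
t=37: (idle)
t=38: (idle)
t=39: (idle)
t=40: (idle)
t=41: (idle)

completion order = F, A, G, H, E, C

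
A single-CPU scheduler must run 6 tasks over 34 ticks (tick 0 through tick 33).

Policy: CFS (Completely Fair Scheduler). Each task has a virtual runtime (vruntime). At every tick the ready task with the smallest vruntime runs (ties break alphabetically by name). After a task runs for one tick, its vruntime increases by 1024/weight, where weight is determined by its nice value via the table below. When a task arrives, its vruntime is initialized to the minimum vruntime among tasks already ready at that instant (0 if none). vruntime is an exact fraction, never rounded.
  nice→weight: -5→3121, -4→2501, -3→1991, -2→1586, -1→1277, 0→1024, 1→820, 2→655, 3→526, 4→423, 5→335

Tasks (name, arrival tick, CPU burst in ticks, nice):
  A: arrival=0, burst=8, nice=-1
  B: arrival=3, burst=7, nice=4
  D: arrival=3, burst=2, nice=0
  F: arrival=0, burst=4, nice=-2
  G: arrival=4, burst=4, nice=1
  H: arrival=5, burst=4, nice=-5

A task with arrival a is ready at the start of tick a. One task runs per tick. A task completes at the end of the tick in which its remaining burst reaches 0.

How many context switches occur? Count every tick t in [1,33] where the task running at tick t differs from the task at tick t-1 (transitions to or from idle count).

context switches = 21

t=0: vr[A=0 F=0] → run A
t=1: vr[A=1024/1277 F=0] → run F
t=2: vr[A=1024/1277 F=512/793] → run F
t=3: vr[A=1024/1277 B=1024/1277 D=1024/1277 F=1024/793] → run A
t=4: vr[A=2048/1277 B=1024/1277 D=1024/1277 F=1024/793 G=1024/1277] → run B
t=5: vr[A=2048/1277 B=1740800/540171 D=1024/1277 F=1024/793 G=1024/1277 H=1024/1277] → run D
t=6: vr[A=2048/1277 B=1740800/540171 D=2301/1277 F=1024/793 G=1024/1277 H=1024/1277] → run G
t=7: vr[A=2048/1277 B=1740800/540171 D=2301/1277 F=1024/793 G=536832/261785 H=1024/1277] → run H
t=8: vr[A=2048/1277 B=1740800/540171 D=2301/1277 F=1024/793 G=536832/261785 H=4503552/3985517] → run H
t=9: vr[A=2048/1277 B=1740800/540171 D=2301/1277 F=1024/793 G=536832/261785 H=5811200/3985517] → run F
t=10: vr[A=2048/1277 B=1740800/540171 D=2301/1277 F=1536/793 G=536832/261785 H=5811200/3985517] → run H
t=11: vr[A=2048/1277 B=1740800/540171 D=2301/1277 F=1536/793 G=536832/261785 H=7118848/3985517] → run A
t=12: vr[A=3072/1277 B=1740800/540171 D=2301/1277 F=1536/793 G=536832/261785 H=7118848/3985517] → run H
t=13: vr[A=3072/1277 B=1740800/540171 D=2301/1277 F=1536/793 G=536832/261785] → run D
t=14: vr[A=3072/1277 B=1740800/540171 F=1536/793 G=536832/261785] → run F
t=15: vr[A=3072/1277 B=1740800/540171 G=536832/261785] → run G
t=16: vr[A=3072/1277 B=1740800/540171 G=863744/261785] → run A
t=17: vr[A=4096/1277 B=1740800/540171 G=863744/261785] → run A
t=18: vr[A=5120/1277 B=1740800/540171 G=863744/261785] → run B
t=19: vr[A=5120/1277 B=3048448/540171 G=863744/261785] → run G
t=20: vr[A=5120/1277 B=3048448/540171 G=1190656/261785] → run A
t=21: vr[A=6144/1277 B=3048448/540171 G=1190656/261785] → run G
t=22: vr[A=6144/1277 B=3048448/540171] → run A
t=23: vr[A=7168/1277 B=3048448/540171] → run A
t=24: vr[B=3048448/540171] → run B
t=25: vr[B=1452032/180057] → run B
t=26: vr[B=5663744/540171] → run B
t=27: vr[B=6971392/540171] → run B
t=28: vr[B=2759680/180057] → run B
t=29: (idle)
t=30: (idle)
t=31: (idle)
t=32: (idle)
t=33: (idle)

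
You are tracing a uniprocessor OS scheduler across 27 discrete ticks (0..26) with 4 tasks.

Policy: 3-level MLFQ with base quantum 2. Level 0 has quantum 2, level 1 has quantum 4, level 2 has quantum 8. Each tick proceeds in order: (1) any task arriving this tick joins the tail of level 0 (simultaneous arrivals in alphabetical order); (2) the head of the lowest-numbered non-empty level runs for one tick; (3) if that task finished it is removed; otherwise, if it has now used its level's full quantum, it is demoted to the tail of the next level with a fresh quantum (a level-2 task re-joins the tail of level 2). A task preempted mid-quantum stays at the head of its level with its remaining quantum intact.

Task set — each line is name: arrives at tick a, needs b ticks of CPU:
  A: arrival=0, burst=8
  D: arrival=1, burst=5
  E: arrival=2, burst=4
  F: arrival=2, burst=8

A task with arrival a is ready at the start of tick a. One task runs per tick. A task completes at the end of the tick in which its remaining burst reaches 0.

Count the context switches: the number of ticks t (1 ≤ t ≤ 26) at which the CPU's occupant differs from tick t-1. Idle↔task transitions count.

context switches = 10

t=0: L0/L1/L2 = A/-/- → run A
t=1: L0/L1/L2 = AD/-/- → run A
t=2: L0/L1/L2 = DEF/A/- → run D
t=3: L0/L1/L2 = DEF/A/- → run D
t=4: L0/L1/L2 = EF/AD/- → run E
t=5: L0/L1/L2 = EF/AD/- → run E
t=6: L0/L1/L2 = F/ADE/- → run F
t=7: L0/L1/L2 = F/ADE/- → run F
t=8: L0/L1/L2 = -/ADEF/- → run A
t=9: L0/L1/L2 = -/ADEF/- → run A
t=10: L0/L1/L2 = -/ADEF/- → run A
t=11: L0/L1/L2 = -/ADEF/- → run A
t=12: L0/L1/L2 = -/DEF/A → run D
t=13: L0/L1/L2 = -/DEF/A → run D
t=14: L0/L1/L2 = -/DEF/A → run D
t=15: L0/L1/L2 = -/EF/A → run E
t=16: L0/L1/L2 = -/EF/A → run E
t=17: L0/L1/L2 = -/F/A → run F
t=18: L0/L1/L2 = -/F/A → run F
t=19: L0/L1/L2 = -/F/A → run F
t=20: L0/L1/L2 = -/F/A → run F
t=21: L0/L1/L2 = -/-/AF → run A
t=22: L0/L1/L2 = -/-/AF → run A
t=23: L0/L1/L2 = -/-/F → run F
t=24: L0/L1/L2 = -/-/F → run F
t=25: (idle)
t=26: (idle)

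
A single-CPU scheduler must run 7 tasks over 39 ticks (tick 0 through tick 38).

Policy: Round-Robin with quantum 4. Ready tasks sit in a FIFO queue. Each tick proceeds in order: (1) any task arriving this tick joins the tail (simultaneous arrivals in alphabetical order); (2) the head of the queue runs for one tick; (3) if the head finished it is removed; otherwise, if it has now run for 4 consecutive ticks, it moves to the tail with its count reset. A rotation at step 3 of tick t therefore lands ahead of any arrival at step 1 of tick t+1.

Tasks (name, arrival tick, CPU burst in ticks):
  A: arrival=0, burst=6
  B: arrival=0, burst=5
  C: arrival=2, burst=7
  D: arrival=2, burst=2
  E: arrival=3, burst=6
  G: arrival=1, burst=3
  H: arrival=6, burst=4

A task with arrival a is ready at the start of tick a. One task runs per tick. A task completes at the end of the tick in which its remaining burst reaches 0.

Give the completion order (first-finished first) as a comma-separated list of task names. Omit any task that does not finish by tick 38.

t=0: queue=[A,B] q_used=0 → run A
t=1: queue=[A,B,G] q_used=1 → run A
t=2: queue=[A,B,G,C,D] q_used=2 → run A
t=3: queue=[A,B,G,C,D,E] q_used=3 → run A
t=4: queue=[B,G,C,D,E,A] q_used=0 → run B
t=5: queue=[B,G,C,D,E,A] q_used=1 → run B
t=6: queue=[B,G,C,D,E,A,H] q_used=2 → run B
t=7: queue=[B,G,C,D,E,A,H] q_used=3 → run B
t=8: queue=[G,C,D,E,A,H,B] q_used=0 → run G
t=9: queue=[G,C,D,E,A,H,B] q_used=1 → run G
t=10: queue=[G,C,D,E,A,H,B] q_used=2 → run G
t=11: queue=[C,D,E,A,H,B] q_used=0 → run C
t=12: queue=[C,D,E,A,H,B] q_used=1 → run C
t=13: queue=[C,D,E,A,H,B] q_used=2 → run C
t=14: queue=[C,D,E,A,H,B] q_used=3 → run C
t=15: queue=[D,E,A,H,B,C] q_used=0 → run D
t=16: queue=[D,E,A,H,B,C] q_used=1 → run D
t=17: queue=[E,A,H,B,C] q_used=0 → run E
t=18: queue=[E,A,H,B,C] q_used=1 → run E
t=19: queue=[E,A,H,B,C] q_used=2 → run E
t=20: queue=[E,A,H,B,C] q_used=3 → run E
t=21: queue=[A,H,B,C,E] q_used=0 → run A
t=22: queue=[A,H,B,C,E] q_used=1 → run A
t=23: queue=[H,B,C,E] q_used=0 → run H
t=24: queue=[H,B,C,E] q_used=1 → run H
t=25: queue=[H,B,C,E] q_used=2 → run H
t=26: queue=[H,B,C,E] q_used=3 → run H
t=27: queue=[B,C,E] q_used=0 → run B
t=28: queue=[C,E] q_used=0 → run C
t=29: queue=[C,E] q_used=1 → run C
t=30: queue=[C,E] q_used=2 → run C
t=31: queue=[E] q_used=0 → run E
t=32: queue=[E] q_used=1 → run E
t=33: (idle)
t=34: (idle)
t=35: (idle)
t=36: (idle)
t=37: (idle)
t=38: (idle)

completion order = G, D, A, H, B, C, E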